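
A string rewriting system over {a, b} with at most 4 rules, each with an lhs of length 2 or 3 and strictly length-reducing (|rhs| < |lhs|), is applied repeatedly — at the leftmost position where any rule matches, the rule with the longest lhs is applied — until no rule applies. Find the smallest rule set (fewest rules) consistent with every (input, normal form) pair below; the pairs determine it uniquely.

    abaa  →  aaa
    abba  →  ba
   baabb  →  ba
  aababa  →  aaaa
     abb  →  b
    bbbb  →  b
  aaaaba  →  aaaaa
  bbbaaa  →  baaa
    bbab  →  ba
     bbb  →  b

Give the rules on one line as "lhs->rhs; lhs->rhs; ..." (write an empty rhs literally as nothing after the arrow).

ab->a; abb->b; bb->b

  | abaa => aaa
  | abba => ba
  | baabb => bab => ba
  | aababa => aaaba => aaaa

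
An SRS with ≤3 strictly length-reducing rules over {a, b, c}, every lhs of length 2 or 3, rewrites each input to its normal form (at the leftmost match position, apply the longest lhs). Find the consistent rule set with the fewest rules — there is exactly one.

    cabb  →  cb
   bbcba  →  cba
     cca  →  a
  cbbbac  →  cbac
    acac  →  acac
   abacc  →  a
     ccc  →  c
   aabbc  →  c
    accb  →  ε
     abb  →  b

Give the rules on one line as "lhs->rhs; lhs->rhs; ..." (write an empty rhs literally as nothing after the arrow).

  | cabb => cb
  | bbcba => cba
  | cca => a
  | cbbbac => cbac

ab->; bb->; cc->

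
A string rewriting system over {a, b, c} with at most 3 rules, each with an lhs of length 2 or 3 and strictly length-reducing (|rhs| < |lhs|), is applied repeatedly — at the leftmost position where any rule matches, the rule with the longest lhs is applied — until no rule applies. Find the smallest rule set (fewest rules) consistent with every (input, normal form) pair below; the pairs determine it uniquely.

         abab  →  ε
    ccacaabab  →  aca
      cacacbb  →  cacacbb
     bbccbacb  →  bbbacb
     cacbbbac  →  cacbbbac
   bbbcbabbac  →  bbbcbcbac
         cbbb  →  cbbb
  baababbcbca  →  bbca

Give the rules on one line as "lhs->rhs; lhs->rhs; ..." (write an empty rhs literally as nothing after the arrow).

  | abab => cab => cc => ε
  | ccacaabab => acaabab => acacab => acacc => aca
  | cacacbb
  | bbccbacb => bbbacb

ab->c; cc->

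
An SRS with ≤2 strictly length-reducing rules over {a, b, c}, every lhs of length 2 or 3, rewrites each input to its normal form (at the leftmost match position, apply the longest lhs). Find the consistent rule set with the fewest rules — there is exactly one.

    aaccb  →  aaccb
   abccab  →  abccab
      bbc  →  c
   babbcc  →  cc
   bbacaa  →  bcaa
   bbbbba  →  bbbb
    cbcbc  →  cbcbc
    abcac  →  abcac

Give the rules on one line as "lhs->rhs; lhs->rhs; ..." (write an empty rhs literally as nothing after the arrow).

  | aaccb
  | abccab
  | bbc => c
  | babbcc => bbcc => cc

ba->; bbc->c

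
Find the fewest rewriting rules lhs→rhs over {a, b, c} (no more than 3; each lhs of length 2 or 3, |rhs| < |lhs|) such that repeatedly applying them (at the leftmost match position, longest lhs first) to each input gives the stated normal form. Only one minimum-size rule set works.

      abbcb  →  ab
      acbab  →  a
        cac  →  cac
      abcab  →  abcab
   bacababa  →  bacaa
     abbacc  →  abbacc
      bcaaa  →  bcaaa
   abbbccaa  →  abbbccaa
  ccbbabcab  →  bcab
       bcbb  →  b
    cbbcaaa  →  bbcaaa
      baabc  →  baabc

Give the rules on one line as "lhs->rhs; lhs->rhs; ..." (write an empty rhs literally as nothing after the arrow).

bab->; bcb->; cb->b

  | abbcb => ab
  | acbab => abab => a
  | cac
  | abcab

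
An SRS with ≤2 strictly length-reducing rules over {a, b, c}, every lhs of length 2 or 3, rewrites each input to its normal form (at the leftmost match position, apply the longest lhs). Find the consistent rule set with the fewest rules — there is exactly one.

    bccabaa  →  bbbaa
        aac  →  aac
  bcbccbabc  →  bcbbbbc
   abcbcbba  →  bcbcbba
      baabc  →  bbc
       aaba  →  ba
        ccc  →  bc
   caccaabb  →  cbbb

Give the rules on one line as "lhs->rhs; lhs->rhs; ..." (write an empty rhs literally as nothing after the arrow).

  | bccabaa => bbabaa => bbbaa
  | aac
  | bcbccbabc => bcbbbabc => bcbbbbc
  | abcbcbba => bcbcbba

ab->b; cc->b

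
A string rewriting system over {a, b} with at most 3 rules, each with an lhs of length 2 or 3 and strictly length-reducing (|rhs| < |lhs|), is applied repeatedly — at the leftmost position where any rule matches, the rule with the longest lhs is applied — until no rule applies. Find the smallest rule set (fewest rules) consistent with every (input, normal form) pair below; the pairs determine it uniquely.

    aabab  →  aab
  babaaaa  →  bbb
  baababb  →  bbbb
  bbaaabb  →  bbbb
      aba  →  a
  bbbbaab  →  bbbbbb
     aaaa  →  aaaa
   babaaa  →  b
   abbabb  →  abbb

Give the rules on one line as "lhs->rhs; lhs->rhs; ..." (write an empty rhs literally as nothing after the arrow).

  | aabab => aab
  | babaaaa => baaaa => bbaa => bbb
  | baababb => bbbabb => bbbb
  | bbaaabb => bbbabb => bbbb

ba->; baa->bb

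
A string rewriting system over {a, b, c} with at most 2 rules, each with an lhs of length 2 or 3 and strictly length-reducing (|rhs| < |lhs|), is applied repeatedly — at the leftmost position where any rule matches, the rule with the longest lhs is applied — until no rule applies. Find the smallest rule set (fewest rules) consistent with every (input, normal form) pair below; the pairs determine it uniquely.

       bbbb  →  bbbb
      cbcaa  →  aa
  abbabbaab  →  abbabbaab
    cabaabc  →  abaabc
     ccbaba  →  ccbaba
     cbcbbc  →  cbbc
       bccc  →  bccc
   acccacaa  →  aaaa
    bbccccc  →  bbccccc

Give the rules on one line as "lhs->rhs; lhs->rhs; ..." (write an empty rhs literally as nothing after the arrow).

ca->a; cbc->c

  | bbbb
  | cbcaa => caa => aa
  | abbabbaab
  | cabaabc => abaabc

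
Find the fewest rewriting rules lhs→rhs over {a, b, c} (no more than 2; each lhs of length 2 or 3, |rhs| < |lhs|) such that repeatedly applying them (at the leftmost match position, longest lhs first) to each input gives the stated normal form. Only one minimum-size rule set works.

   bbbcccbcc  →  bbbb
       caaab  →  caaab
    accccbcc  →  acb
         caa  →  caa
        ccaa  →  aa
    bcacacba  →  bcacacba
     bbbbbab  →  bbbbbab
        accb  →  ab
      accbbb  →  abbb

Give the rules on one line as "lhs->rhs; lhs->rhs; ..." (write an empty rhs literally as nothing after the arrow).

  | bbbcccbcc => bbbbcc => bbbb
  | caaab
  | accccbcc => acbcc => acb
  | caa

cc->; ccc->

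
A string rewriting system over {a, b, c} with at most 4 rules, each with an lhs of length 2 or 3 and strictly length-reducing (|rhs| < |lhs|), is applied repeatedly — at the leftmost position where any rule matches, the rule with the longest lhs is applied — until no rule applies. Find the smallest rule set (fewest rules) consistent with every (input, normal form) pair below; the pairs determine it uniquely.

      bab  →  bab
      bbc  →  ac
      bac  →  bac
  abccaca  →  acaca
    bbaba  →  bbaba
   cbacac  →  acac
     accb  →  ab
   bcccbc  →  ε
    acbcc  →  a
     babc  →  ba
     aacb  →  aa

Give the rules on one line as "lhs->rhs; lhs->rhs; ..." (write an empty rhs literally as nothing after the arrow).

bbc->ac; bc->; cb->; cc->

  | bab
  | bbc => ac
  | bac
  | abccaca => acaca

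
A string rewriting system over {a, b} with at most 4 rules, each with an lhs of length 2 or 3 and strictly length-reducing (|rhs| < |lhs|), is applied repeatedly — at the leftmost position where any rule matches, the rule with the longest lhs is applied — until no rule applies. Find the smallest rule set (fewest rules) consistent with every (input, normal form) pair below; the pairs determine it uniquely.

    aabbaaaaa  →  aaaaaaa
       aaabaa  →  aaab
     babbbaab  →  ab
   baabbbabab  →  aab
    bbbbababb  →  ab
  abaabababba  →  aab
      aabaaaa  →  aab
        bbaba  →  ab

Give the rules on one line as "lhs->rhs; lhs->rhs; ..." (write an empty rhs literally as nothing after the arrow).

aba->ab; ba->; bb->

  | aabbaaaaa => aaaaaaa
  | aaabaa => aaaba => aaab
  | babbbaab => bbbaab => baab => ab
  | baabbbabab => abbbabab => ababab => abbab => aab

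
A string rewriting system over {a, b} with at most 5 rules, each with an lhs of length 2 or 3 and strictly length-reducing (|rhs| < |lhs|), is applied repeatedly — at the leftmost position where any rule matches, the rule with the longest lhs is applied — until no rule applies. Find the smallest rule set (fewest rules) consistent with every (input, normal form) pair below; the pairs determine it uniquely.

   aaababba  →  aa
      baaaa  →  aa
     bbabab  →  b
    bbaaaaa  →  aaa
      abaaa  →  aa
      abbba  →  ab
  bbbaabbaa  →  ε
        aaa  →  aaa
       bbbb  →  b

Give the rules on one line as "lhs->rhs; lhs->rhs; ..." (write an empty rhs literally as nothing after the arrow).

  | aaababba => aaabba => aaba => aa
  | baaaa => aa
  | bbabab => babab => bbab => bab => bb => b
  | bbaaaaa => baaaaa => aaa

aab->a; ba->b; baa->; bb->b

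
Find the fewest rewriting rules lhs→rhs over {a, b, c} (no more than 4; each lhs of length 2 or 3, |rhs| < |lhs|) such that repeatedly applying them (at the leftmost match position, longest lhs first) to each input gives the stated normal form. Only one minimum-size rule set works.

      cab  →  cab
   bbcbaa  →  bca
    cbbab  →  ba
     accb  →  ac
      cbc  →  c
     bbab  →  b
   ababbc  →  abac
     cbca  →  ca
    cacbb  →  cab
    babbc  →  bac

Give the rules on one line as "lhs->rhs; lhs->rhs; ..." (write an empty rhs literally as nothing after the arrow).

bab->ba; bba->bc; cb->

  | cab
  | bbcbaa => bbaa => bca
  | cbbab => bab => ba
  | accb => ac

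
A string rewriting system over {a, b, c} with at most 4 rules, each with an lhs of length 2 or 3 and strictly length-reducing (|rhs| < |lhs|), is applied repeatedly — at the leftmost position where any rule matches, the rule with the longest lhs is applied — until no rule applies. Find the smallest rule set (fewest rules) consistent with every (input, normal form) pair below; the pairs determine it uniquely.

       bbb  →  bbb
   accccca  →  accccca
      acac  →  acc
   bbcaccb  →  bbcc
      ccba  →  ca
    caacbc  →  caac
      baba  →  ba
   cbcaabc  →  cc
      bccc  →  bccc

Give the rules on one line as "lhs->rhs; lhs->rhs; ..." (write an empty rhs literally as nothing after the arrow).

  | bbb
  | accccca
  | acac => acc
  | bbcaccb => bbcccb => bbcc

ab->; cac->cc; cb->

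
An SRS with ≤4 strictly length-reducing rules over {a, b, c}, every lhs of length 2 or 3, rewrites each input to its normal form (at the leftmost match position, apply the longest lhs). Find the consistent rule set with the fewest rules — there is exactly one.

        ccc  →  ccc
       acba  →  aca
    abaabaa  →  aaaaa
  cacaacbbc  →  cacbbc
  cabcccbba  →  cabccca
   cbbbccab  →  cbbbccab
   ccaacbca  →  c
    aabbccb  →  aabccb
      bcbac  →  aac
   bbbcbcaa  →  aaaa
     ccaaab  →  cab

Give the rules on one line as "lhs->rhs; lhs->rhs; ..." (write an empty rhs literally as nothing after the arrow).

abb->ab; ba->a; bca->aa; caa->

  | ccc
  | acba => aca
  | abaabaa => aaabaa => aaaaa
  | cacaacbbc => cacbbc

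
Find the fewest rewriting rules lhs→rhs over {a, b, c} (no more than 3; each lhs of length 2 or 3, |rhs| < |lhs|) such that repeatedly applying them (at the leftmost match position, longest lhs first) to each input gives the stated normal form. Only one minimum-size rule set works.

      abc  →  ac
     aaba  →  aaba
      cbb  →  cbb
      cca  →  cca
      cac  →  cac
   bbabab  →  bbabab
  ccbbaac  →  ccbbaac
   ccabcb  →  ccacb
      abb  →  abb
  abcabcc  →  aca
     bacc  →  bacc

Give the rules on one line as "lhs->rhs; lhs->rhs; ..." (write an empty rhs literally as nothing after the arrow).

  | abc => ac
  | aaba
  | cbb
  | cca

bc->c; bcc->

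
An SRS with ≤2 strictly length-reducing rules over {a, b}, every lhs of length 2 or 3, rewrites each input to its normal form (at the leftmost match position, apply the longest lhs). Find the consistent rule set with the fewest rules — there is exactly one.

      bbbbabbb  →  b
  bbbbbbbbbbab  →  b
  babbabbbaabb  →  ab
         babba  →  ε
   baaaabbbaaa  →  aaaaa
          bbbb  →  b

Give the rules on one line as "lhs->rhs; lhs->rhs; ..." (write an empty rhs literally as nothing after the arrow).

ba->; bb->b

  | bbbbabbb => bbbabbb => bbabbb => babbb => bbb => bb => b
  | bbbbbbbbbbab => bbbbbbbbbab => bbbbbbbbab => bbbbbbbab => bbbbbbab => bbbbbab => bbbbab => bbbab => bbab => bab => b
  | babbabbbaabb => bbabbbaabb => babbbaabb => bbbaabb => bbaabb => baabb => abb => ab
  | babba => bba => ba => ε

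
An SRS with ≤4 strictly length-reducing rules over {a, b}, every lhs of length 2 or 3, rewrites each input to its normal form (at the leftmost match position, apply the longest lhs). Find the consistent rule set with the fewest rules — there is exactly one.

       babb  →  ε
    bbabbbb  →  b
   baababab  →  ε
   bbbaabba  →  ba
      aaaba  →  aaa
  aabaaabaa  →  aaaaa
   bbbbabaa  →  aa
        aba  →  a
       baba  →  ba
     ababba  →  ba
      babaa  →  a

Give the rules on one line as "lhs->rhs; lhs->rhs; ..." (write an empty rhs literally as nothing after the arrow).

  | babb => bb => ε
  | bbabbbb => abbbb => bbb => b
  | baababab => ababab => abab => ab => ε
  | bbbaabba => baabba => abba => ba

ab->; baa->a; bb->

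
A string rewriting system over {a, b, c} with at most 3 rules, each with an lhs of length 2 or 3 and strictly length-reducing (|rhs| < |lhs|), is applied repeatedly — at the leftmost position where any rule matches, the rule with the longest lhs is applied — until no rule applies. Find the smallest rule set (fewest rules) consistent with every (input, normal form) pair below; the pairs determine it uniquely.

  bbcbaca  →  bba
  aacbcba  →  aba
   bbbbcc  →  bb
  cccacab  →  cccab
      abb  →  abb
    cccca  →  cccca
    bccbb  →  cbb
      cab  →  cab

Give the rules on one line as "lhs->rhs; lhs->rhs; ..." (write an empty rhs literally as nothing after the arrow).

  | bbcbaca => bbaca => bba
  | aacbcba => abcba => aba
  | bbbbcc => bbbc => bb
  | cccacab => cccab

ac->; bc->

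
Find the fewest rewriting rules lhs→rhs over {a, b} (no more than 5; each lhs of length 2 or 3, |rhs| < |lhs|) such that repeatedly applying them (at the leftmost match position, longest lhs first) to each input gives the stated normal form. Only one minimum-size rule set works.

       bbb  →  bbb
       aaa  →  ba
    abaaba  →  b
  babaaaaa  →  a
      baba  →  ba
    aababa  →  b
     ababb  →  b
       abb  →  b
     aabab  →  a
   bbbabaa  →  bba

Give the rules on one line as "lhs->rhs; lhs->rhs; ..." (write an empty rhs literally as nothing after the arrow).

  | bbb
  | aaa => ba
  | abaaba => aaba => aa => b
  | babaaaaa => baaaaa => aaaa => baa => a

aa->b; aab->a; ab->; baa->a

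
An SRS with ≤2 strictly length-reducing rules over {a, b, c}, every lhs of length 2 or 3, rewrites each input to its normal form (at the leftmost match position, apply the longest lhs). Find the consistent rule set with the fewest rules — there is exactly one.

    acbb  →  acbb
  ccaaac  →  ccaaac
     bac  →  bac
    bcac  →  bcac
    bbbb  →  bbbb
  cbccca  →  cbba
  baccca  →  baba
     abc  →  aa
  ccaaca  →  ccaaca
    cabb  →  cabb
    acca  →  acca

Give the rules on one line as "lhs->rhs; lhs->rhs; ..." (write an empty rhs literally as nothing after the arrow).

abc->aa; ccc->b

  | acbb
  | ccaaac
  | bac
  | bcac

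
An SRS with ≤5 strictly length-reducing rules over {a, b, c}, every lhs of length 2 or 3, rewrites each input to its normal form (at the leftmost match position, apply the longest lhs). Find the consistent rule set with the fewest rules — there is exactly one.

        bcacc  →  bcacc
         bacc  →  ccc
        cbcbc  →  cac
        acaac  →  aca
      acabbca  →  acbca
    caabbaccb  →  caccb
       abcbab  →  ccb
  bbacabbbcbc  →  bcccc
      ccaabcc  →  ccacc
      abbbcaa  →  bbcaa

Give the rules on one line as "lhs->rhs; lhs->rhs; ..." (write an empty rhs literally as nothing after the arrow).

  | bcacc
  | bacc => ccc
  | cbcbc => cac
  | acaac => aca

aac->a; ab->; ba->c; bcb->a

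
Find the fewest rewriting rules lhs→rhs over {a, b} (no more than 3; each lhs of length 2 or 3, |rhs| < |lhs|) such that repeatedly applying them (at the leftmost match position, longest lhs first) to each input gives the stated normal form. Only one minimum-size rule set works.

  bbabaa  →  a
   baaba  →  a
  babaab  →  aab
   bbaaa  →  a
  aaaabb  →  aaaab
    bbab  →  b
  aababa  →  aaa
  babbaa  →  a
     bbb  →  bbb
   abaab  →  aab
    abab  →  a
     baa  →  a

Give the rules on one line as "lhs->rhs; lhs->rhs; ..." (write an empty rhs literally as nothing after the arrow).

  | bbabaa => baa => a
  | baaba => aba => a
  | babaab => aab
  | bbaaa => baa => a

abb->ab; ba->; bab->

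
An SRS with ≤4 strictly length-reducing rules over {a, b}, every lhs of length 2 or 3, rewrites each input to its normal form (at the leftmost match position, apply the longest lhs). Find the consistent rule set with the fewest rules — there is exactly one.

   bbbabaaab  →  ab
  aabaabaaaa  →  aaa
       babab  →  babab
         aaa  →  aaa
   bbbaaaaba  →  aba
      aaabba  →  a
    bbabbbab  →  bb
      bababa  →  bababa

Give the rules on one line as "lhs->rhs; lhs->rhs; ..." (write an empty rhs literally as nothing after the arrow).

aab->ab; baa->; bba->

  | bbbabaaab => bbaaab => aab => ab
  | aabaabaaaa => abaabaaaa => abaaaa => aaa
  | babab
  | aaa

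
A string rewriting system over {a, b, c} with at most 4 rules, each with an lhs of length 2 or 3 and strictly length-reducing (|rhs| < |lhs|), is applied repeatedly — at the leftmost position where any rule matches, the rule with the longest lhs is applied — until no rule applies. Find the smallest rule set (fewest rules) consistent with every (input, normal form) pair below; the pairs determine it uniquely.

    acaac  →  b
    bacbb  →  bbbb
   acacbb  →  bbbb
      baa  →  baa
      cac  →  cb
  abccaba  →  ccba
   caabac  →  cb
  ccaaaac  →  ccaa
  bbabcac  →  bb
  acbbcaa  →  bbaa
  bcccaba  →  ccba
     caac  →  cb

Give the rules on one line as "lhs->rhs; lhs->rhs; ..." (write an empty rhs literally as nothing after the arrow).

  | acaac => baac => bab => b
  | bacbb => bbbb
  | acacbb => bacbb => bbbb
  | baa

ab->; ac->b; bc->; cab->cb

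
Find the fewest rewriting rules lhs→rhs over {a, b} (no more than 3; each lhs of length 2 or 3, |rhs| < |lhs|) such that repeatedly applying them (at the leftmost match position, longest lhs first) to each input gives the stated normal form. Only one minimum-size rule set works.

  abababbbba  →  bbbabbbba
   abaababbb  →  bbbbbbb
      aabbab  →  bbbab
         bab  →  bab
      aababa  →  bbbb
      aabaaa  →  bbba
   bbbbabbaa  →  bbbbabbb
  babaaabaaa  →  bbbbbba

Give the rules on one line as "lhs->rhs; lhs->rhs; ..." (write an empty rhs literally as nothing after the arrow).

aa->b; aba->bb

  | abababbbba => bbbabbbba
  | abaababbb => bbababbb => bbbbbbb
  | aabbab => bbbab
  | bab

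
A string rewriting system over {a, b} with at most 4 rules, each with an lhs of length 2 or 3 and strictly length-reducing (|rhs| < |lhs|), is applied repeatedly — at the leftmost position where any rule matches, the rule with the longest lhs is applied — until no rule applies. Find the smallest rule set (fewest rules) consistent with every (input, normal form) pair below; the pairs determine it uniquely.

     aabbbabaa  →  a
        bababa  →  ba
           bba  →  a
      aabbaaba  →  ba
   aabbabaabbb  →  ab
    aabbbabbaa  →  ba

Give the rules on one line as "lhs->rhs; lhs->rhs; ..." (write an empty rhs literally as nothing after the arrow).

  | aabbbabaa => bbbbabaa => bbabaa => abaa => abb => a
  | bababa => baaba => bbba => ba
  | bba => a
  | aabbaaba => bbbaaba => baaba => bbba => ba

aa->b; bab->ba; bb->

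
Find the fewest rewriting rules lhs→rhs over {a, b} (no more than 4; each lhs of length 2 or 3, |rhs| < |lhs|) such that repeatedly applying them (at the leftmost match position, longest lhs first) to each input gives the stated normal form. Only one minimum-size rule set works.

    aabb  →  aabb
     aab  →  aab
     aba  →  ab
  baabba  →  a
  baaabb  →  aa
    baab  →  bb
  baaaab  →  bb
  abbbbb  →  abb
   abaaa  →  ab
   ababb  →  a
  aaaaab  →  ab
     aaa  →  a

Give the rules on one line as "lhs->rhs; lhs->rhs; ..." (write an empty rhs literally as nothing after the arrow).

aaa->a; ba->b; bbb->aa

  | aabb
  | aab
  | aba => ab
  | baabba => babba => bbba => aaa => a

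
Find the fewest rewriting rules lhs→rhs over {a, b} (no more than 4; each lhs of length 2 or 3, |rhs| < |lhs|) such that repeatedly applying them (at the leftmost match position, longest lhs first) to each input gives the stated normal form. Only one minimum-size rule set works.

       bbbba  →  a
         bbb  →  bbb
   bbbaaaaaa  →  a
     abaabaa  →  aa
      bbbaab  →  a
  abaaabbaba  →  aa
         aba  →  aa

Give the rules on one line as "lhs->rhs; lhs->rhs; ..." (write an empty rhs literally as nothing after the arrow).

  | bbbba => bbba => bba => ba => a
  | bbb
  | bbbaaaaaa => bbbaaaaa => bbbaaaa => bbbaaa => bbbaa => bbba => bba => ba => a
  | abaabaa => ababaa => abaaa => abaa => aba => aa

ba->a; baa->ba; bab->ba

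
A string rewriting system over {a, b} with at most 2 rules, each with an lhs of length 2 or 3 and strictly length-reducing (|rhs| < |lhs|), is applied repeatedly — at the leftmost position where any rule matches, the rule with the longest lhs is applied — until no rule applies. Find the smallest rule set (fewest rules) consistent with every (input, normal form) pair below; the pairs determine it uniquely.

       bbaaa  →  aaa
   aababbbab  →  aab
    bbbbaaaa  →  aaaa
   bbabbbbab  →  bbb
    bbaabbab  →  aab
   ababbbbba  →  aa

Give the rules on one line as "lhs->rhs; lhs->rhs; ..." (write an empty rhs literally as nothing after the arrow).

ba->a; bab->

  | bbaaa => baaa => aaa
  | aababbbab => aabbab => aab
  | bbbbaaaa => bbbaaaa => bbaaaa => baaaa => aaaa
  | bbabbbbab => bbbbab => bbb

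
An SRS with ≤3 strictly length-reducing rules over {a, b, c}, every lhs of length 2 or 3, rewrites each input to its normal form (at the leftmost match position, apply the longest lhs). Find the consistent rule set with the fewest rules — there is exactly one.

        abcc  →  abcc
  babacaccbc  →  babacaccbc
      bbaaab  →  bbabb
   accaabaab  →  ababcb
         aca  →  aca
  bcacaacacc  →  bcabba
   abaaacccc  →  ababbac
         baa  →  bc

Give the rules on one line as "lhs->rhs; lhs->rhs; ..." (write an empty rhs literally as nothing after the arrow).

  | abcc
  | babacaccbc
  | bbaaab => bbabb
  | accaabaab => acccbaab => ababaab => ababcb

aa->c; aaa->ab; ccc->ba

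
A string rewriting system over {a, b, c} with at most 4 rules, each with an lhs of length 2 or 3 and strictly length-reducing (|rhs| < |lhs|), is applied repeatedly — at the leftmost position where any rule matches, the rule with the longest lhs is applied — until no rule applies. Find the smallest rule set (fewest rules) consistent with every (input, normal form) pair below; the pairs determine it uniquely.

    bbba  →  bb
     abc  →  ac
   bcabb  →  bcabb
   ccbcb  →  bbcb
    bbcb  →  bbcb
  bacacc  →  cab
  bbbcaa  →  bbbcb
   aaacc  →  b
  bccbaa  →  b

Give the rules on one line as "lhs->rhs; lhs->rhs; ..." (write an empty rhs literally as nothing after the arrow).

  | bbba => bb
  | abc => ac
  | bcabb
  | ccbcb => bbcb

aa->b; abc->ac; ba->; cc->b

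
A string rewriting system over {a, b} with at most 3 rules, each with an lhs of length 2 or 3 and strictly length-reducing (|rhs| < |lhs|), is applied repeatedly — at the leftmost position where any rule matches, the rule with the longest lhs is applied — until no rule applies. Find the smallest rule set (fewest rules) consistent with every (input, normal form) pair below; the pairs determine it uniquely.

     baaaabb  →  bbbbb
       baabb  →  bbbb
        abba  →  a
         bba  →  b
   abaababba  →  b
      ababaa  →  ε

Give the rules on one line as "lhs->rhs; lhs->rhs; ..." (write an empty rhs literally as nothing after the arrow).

abb->; ba->; baa->bb

  | baaaabb => bbaabb => bbbbb
  | baabb => bbbb
  | abba => a
  | bba => b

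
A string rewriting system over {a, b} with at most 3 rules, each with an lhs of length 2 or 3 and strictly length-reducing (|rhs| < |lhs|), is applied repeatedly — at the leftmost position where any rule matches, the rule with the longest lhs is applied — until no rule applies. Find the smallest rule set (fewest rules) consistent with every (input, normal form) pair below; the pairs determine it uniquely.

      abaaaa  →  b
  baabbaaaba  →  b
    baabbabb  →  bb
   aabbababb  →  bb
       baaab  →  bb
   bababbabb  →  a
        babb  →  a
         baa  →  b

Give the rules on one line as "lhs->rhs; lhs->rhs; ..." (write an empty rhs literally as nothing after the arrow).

  | abaaaa => baaaa => baaa => baa => ba => b
  | baabbaaaba => babbaaaba => bbbaaaba => aaaaba => aaaba => aaba => aba => ba => b
  | baabbabb => babbabb => bbbabb => aabb => abb => bb
  | aabbababb => abbababb => bbababb => bbbabb => aabb => abb => bb

ab->b; ba->b; bbb->a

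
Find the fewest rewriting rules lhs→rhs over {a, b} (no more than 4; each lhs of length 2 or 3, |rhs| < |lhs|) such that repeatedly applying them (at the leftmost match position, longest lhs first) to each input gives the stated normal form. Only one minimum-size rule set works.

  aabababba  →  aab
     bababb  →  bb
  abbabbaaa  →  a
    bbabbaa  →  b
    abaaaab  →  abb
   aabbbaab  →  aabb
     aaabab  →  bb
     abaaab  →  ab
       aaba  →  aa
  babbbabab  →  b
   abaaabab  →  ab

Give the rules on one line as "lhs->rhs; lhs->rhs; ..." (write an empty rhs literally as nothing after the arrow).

  | aabababba => aababba => aabba => aab
  | bababb => babb => bb
  | abbabbaaa => abbbaaa => abaaa => aba => a
  | bbabbaa => bbbaa => baa => b

aaa->b; ba->; baa->b; bbb->b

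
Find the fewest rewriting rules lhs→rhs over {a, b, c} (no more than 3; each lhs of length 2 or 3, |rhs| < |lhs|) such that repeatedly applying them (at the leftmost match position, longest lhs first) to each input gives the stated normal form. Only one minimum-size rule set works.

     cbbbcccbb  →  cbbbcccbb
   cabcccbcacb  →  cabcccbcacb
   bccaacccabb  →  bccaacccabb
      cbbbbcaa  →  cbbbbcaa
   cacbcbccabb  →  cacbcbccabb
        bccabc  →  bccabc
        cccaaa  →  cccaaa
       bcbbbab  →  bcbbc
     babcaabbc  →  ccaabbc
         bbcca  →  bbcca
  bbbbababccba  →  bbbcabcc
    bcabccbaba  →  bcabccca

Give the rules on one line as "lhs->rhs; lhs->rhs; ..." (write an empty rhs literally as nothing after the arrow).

  | cbbbcccbb
  | cabcccbcacb
  | bccaacccabb
  | cbbbbcaa

ba->; bab->c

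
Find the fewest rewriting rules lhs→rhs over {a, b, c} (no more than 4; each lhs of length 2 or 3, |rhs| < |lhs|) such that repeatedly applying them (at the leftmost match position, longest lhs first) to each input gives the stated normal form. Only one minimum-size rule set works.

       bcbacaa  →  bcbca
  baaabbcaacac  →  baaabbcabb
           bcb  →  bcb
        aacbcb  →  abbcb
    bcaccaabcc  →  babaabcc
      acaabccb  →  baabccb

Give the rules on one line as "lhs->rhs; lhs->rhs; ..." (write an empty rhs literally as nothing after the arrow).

ac->b; bba->bc; cac->aa

  | bcbacaa => bcbbaa => bcbca
  | baaabbcaacac => baaabbcabac => baaabbcabb
  | bcb
  | aacbcb => abbcb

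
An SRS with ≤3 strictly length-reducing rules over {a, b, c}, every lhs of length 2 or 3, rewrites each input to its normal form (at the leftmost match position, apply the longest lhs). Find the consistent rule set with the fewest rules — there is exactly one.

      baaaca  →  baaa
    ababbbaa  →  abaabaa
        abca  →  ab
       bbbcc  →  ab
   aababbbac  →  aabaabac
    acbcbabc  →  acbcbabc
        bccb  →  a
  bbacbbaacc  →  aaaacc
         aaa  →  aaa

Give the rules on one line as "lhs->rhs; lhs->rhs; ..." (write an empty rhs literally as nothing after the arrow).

bb->a; bcc->b; ca->

  | baaaca => baaa
  | ababbbaa => abaabaa
  | abca => ab
  | bbbcc => abcc => ab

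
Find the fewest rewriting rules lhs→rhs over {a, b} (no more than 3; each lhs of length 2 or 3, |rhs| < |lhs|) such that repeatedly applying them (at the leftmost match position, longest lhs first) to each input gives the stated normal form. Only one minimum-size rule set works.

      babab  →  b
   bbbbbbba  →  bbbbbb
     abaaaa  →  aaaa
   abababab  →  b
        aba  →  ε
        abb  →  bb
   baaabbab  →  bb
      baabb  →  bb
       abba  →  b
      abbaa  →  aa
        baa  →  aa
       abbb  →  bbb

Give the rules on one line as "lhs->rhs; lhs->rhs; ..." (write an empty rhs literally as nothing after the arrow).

  | babab => bab => b
  | bbbbbbba => bbbbbb
  | abaaaa => baaaa => aaaa
  | abababab => bababab => babab => bab => b

ab->b; ba->; baa->aa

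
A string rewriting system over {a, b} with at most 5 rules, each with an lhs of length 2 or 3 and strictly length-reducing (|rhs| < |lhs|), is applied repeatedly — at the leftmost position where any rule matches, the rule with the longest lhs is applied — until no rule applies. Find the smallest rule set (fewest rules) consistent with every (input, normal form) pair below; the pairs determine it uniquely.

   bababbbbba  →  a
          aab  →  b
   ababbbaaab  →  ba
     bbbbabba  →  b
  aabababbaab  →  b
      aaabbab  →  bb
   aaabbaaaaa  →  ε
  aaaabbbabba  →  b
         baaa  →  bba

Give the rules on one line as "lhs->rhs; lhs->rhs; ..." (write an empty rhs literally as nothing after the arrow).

  | bababbbbba => baabbbbba => bbbbbba => bbba => a
  | aab => b
  | ababbbaaab => aabbbaaab => bbbaaab => aaab => bab => ba
  | bbbbabba => babba => baba => baa => b

aa->; aaa->ba; ab->a; bbb->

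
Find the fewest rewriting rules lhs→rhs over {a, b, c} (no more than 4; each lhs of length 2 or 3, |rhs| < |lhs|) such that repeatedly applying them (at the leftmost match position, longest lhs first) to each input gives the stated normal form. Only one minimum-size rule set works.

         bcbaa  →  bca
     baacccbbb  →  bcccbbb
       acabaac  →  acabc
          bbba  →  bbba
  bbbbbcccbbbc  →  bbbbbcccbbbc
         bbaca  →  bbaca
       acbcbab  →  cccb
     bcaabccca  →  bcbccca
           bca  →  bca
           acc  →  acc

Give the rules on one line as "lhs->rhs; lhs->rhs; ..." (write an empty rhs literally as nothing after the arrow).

  | bcbaa => bca
  | baacccbbb => bcccbbb
  | acabaac => acabc
  | bbba

aa->; acb->cc; cba->c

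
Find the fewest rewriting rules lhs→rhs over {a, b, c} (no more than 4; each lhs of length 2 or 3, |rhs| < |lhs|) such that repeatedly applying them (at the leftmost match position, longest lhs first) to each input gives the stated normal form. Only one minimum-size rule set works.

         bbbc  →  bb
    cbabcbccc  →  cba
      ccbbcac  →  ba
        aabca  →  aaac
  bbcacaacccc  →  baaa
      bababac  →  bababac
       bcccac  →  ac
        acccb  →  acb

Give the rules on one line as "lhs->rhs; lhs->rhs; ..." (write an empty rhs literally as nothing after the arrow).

bc->; bca->ac; cc->

  | bbbc => bb
  | cbabcbccc => cbabccc => cbacc => cba
  | ccbbcac => bbcac => bacc => ba
  | aabca => aaac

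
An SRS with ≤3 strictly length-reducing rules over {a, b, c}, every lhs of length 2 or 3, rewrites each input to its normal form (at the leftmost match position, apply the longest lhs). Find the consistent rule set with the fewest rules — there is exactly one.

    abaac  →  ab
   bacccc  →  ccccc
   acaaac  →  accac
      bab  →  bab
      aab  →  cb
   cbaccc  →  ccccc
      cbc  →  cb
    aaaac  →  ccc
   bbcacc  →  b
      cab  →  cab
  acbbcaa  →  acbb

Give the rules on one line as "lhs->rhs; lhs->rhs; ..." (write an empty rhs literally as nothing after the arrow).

aa->c; bac->cc; bc->b

  | abaac => abcc => abc => ab
  | bacccc => ccccc
  | acaaac => accac
  | bab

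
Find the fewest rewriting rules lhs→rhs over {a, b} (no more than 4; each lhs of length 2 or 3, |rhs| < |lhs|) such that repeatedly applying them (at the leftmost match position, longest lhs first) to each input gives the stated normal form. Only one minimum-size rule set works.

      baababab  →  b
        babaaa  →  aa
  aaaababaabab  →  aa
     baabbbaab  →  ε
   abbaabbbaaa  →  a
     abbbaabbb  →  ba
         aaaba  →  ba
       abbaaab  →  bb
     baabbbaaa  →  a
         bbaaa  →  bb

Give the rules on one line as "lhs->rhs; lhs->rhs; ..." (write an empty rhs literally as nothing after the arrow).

  | baababab => baabbab => babab => aaab => b
  | babaaa => aaaaa => aa
  | aaaababaabab => ababaabab => abbaabab => baabab => baabb => bab => aa
  | baabbbaab => babbaab => aabaab => aabab => aabb => ab => ε

aaa->; ab->; aba->ab; bab->aa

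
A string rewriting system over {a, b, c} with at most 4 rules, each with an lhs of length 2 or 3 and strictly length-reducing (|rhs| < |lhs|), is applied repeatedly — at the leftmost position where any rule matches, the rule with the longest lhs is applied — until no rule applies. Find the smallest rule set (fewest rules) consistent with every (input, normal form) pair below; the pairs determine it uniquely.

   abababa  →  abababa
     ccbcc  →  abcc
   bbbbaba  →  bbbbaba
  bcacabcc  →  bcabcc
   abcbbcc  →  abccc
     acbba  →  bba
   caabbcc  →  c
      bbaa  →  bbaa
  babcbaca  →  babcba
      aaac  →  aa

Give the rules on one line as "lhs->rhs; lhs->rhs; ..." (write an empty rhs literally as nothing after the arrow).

ac->; bbc->c; ccb->ab

  | abababa
  | ccbcc => abcc
  | bbbbaba
  | bcacabcc => bcabcc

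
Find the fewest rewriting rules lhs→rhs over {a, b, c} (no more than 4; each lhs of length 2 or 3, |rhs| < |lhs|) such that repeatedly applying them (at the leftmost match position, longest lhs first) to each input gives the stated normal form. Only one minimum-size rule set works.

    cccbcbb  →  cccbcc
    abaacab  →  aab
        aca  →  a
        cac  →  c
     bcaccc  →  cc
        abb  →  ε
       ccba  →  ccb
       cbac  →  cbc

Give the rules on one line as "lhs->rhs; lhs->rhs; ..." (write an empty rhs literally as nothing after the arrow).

ac->; ba->b; bb->c; bca->a

  | cccbcbb => cccbcc
  | abaacab => abacab => abcab => aab
  | aca => a
  | cac => c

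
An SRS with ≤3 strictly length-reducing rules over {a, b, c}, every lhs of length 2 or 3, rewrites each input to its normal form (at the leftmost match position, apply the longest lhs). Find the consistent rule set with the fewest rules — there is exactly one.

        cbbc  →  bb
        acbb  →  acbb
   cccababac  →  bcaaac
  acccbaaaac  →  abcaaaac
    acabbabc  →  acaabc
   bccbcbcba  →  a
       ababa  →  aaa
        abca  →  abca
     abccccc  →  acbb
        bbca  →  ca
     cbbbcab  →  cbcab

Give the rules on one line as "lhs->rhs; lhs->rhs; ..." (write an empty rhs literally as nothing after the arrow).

  | cbbc => ccb => bb
  | acbb
  | cccababac => bcababac => bcaabac => bcaaac
  | acccbaaaac => abcbaaaac => abcaaaac

ba->a; bbc->cb; cc->b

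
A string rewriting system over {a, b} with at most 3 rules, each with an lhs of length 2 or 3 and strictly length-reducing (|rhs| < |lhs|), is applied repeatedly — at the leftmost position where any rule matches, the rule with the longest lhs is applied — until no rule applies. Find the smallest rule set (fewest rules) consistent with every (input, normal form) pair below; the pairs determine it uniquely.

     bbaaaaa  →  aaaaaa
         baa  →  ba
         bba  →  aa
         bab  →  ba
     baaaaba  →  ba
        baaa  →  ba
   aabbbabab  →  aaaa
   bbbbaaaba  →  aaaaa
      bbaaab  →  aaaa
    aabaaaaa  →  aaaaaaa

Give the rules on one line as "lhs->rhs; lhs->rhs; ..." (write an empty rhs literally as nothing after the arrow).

  | bbaaaaa => aaaaaa
  | baa => ba
  | bba => aa
  | bab => ba

ab->a; baa->ba; bb->a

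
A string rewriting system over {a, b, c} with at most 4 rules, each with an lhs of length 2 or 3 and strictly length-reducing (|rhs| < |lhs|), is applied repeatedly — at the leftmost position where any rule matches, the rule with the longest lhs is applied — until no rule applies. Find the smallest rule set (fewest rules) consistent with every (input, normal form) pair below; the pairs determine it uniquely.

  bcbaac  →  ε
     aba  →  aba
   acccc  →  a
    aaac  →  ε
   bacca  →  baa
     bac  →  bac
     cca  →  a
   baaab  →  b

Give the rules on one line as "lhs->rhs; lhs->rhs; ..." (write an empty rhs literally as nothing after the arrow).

  | bcbaac => baac => bc => ε
  | aba
  | acccc => acc => a
  | aaac => cc => ε

aaa->c; aac->c; bc->; cc->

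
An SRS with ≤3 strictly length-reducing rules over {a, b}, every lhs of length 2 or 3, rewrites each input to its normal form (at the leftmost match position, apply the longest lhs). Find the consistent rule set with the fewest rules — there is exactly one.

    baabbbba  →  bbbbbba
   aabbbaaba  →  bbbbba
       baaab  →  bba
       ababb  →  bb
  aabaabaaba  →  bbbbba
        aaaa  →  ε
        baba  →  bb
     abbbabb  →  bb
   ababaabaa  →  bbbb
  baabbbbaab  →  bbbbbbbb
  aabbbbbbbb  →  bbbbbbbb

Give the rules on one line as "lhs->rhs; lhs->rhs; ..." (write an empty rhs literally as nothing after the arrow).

aa->; ab->a; baa->bb

  | baabbbba => bbbbbba
  | aabbbaaba => bbbaaba => bbbbba
  | baaab => bbab => bba
  | ababb => aabb => bb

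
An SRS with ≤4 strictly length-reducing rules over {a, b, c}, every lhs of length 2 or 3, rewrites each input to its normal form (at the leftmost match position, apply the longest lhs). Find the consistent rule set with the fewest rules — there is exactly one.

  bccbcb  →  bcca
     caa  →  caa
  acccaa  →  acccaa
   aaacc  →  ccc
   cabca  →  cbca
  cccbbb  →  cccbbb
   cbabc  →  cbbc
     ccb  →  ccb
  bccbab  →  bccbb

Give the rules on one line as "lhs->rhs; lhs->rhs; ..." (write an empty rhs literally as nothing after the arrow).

aaa->c; ab->b; bcb->a

  | bccbcb => bcca
  | caa
  | acccaa
  | aaacc => ccc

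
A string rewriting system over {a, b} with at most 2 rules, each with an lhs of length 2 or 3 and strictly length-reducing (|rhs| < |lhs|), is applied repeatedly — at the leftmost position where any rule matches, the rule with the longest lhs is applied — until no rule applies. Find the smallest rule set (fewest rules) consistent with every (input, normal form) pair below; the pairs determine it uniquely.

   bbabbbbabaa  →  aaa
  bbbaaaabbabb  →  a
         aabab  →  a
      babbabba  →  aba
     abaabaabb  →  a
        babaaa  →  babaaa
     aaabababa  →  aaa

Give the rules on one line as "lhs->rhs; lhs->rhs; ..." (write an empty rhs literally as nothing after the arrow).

aab->bb; bb->a

  | bbabbbbabaa => aabbbbabaa => bbbbbabaa => abbbabaa => aababaa => bbabaa => aabaa => bbaa => aaa
  | bbbaaaabbabb => abaaaabbabb => abaabbbabb => abbbbbabb => aabbbabb => bbbbabb => abbabb => aaabb => abbb => aab => bb => a
  | aabab => bbab => aab => bb => a
  | babbabba => baaabba => babbba => baaba => bbba => aba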